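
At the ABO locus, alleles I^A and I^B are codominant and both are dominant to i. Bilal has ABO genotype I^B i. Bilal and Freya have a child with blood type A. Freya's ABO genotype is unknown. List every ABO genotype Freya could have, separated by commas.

I^A I^A, I^A I^B, I^A i

For each candidate genotype of Freya, check whether crossing it with I^B i can produce every observed child phenotype.
  I^A I^A → possible child types {A, AB} ✓
  I^A I^B → possible child types {A, B, AB} ✓
  I^A i → possible child types {O, A, B, AB} ✓
  I^B I^B → possible child types {B} ✗
  I^B i → possible child types {O, B} ✗
  i i → possible child types {O, B} ✗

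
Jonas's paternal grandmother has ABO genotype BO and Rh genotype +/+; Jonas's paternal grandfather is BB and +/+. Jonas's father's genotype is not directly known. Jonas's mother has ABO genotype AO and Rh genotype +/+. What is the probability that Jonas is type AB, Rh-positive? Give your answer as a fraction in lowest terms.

3/8

Jonas's father's ABO genotype from BO × BB: 1/2 BB, 1/2 BO.
Crossing each possibility with the mother AO and summing P(type AB): 1/2·1/2 + 1/2·1/4 = 3/8.
Similarly for Rh via the father's Rh distribution: P(Rh+) = 1.
Independent loci: 3/8 × 1 = 3/8.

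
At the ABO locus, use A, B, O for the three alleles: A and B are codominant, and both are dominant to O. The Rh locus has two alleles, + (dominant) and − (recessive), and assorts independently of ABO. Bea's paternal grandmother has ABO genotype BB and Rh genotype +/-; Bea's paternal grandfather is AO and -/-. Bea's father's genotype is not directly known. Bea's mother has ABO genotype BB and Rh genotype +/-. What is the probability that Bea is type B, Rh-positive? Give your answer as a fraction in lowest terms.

15/32

Bea's father's ABO genotype from BB × AO: 1/2 AB, 1/2 BO.
Crossing each possibility with the mother BB and summing P(type B): 1/2·1/2 + 1/2·1 = 3/4.
Similarly for Rh via the father's Rh distribution: P(Rh+) = 5/8.
Independent loci: 3/4 × 5/8 = 15/32.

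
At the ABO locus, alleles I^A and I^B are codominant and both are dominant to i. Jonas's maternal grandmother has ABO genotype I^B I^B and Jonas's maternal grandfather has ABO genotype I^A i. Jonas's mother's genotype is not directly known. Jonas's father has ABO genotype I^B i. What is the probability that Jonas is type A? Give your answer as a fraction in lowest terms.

1/8

Jonas's mother's ABO genotype from I^B I^B × I^A i: 1/2 I^A I^B, 1/2 I^B i.
Crossing each possibility with the father I^B i and summing P(type A): 1/2·1/4 + 1/2·0 = 1/8.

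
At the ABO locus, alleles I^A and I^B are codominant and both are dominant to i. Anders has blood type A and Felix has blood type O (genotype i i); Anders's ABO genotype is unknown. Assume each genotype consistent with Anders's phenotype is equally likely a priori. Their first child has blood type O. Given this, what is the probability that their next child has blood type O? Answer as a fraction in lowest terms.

Possible genotypes: Anders ∈ {I^A I^A, I^A i}; Felix ∈ {i i}.
Weight each parental genotype pair by prior × P(type-O child):
  I^A i × i i: posterior weight 1; P(next child type O) = 1/2.
Weighted sum = 1/2.

1/2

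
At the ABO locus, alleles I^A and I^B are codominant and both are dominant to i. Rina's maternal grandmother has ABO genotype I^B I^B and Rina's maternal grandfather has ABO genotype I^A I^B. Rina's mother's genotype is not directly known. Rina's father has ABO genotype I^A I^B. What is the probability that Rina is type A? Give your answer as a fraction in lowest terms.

1/8

Rina's mother's ABO genotype from I^B I^B × I^A I^B: 1/2 I^A I^B, 1/2 I^B I^B.
Crossing each possibility with the father I^A I^B and summing P(type A): 1/2·1/4 + 1/2·0 = 1/8.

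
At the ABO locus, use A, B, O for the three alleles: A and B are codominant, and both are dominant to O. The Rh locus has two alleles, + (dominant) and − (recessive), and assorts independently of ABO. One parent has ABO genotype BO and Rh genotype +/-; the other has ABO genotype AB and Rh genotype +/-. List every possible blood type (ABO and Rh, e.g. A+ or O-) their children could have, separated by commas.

A+, A-, B+, B-, AB+, AB-

Gametes from BO × AB give offspring ABO genotypes AB, AO, BB, BO, i.e. phenotypes A, B, AB.
Rh cross +/- × +/- → phenotypes Rh+, Rh-.
Combining independently: A+, A-, B+, B-, AB+, AB-.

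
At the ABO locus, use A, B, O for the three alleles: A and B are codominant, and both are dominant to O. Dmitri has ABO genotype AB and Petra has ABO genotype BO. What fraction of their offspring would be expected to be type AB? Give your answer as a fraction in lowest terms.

ABO cross AB × BO → offspring phenotypes: 1/4 A, 1/2 B, 1/4 AB.
So P(type AB) = 1/4.

1/4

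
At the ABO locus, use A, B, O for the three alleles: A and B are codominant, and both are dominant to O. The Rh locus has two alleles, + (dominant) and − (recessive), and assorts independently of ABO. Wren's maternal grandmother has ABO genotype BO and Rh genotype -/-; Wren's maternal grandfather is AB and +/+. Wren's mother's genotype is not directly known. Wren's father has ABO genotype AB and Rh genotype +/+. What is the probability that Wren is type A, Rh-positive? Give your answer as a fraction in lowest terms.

1/4

Wren's mother's ABO genotype from BO × AB: 1/4 AB, 1/4 AO, 1/4 BB, 1/4 BO.
Crossing each possibility with the father AB and summing P(type A): 1/4·1/4 + 1/4·1/2 + 1/4·0 + 1/4·1/4 = 1/4.
Similarly for Rh via the mother's Rh distribution: P(Rh+) = 1.
Independent loci: 1/4 × 1 = 1/4.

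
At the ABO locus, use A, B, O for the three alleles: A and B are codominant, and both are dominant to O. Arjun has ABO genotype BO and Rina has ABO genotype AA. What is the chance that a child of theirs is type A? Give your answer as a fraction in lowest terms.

1/2

ABO cross BO × AA → offspring phenotypes: 1/2 A, 1/2 AB.
So P(type A) = 1/2.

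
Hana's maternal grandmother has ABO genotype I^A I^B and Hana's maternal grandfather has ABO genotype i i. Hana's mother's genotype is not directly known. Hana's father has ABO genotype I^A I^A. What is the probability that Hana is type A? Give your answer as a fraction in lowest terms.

3/4

Hana's mother's ABO genotype from I^A I^B × i i: 1/2 I^A i, 1/2 I^B i.
Crossing each possibility with the father I^A I^A and summing P(type A): 1/2·1 + 1/2·1/2 = 3/4.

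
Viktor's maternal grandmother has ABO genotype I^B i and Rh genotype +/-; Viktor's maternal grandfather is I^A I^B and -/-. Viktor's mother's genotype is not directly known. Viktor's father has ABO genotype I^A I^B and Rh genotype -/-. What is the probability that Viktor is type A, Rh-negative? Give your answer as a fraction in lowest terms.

3/16

Viktor's mother's ABO genotype from I^B i × I^A I^B: 1/4 I^A I^B, 1/4 I^A i, 1/4 I^B I^B, 1/4 I^B i.
Crossing each possibility with the father I^A I^B and summing P(type A): 1/4·1/4 + 1/4·1/2 + 1/4·0 + 1/4·1/4 = 1/4.
Similarly for Rh via the mother's Rh distribution: P(Rh-) = 3/4.
Independent loci: 1/4 × 3/4 = 3/16.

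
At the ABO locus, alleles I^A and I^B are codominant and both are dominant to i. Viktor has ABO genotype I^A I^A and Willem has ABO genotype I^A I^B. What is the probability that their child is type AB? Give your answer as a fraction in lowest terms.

1/2

ABO cross I^A I^A × I^A I^B → offspring phenotypes: 1/2 A, 1/2 AB.
So P(type AB) = 1/2.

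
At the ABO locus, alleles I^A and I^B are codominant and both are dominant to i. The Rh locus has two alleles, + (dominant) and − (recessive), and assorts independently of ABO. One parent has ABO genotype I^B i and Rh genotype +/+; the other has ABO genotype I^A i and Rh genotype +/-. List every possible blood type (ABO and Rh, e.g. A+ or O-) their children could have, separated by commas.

O+, A+, B+, AB+

Gametes from I^B i × I^A i give offspring ABO genotypes I^A I^B, I^A i, I^B i, i i, i.e. phenotypes O, A, B, AB.
Rh cross +/+ × +/- → phenotypes Rh+.
Combining independently: O+, A+, B+, AB+.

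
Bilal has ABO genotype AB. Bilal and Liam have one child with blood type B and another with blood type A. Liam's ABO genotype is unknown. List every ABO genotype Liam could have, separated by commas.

AB, AO, BO, OO

For each candidate genotype of Liam, check whether crossing it with AB can produce every observed child phenotype.
  AA → possible child types {A, AB} ✗
  AB → possible child types {A, B, AB} ✓
  AO → possible child types {A, B, AB} ✓
  BB → possible child types {B, AB} ✗
  BO → possible child types {A, B, AB} ✓
  OO → possible child types {A, B} ✓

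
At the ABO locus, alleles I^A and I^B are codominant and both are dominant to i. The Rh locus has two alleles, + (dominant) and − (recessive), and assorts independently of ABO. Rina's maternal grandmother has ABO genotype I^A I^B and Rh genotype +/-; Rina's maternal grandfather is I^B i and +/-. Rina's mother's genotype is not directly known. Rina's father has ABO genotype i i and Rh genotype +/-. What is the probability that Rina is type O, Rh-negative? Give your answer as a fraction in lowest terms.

Rina's mother's ABO genotype from I^A I^B × I^B i: 1/4 I^A I^B, 1/4 I^A i, 1/4 I^B I^B, 1/4 I^B i.
Crossing each possibility with the father i i and summing P(type O): 1/4·0 + 1/4·1/2 + 1/4·0 + 1/4·1/2 = 1/4.
Similarly for Rh via the mother's Rh distribution: P(Rh-) = 1/4.
Independent loci: 1/4 × 1/4 = 1/16.

1/16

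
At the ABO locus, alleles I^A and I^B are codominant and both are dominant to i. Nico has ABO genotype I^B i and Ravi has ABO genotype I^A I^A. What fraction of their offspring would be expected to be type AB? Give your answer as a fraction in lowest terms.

ABO cross I^B i × I^A I^A → offspring phenotypes: 1/2 A, 1/2 AB.
So P(type AB) = 1/2.

1/2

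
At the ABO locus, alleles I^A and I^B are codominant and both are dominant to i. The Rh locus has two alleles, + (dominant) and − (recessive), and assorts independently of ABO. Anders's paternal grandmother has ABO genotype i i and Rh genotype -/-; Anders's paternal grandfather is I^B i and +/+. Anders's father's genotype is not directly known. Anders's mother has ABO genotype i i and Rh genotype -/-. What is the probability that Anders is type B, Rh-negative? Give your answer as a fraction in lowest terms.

Anders's father's ABO genotype from i i × I^B i: 1/2 I^B i, 1/2 i i.
Crossing each possibility with the mother i i and summing P(type B): 1/2·1/2 + 1/2·0 = 1/4.
Similarly for Rh via the father's Rh distribution: P(Rh-) = 1/2.
Independent loci: 1/4 × 1/2 = 1/8.

1/8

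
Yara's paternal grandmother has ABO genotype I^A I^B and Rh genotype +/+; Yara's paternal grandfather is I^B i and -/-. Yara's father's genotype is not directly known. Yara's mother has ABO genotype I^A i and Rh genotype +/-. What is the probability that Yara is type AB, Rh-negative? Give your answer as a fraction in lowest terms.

Yara's father's ABO genotype from I^A I^B × I^B i: 1/4 I^A I^B, 1/4 I^A i, 1/4 I^B I^B, 1/4 I^B i.
Crossing each possibility with the mother I^A i and summing P(type AB): 1/4·1/4 + 1/4·0 + 1/4·1/2 + 1/4·1/4 = 1/4.
Similarly for Rh via the father's Rh distribution: P(Rh-) = 1/4.
Independent loci: 1/4 × 1/4 = 1/16.

1/16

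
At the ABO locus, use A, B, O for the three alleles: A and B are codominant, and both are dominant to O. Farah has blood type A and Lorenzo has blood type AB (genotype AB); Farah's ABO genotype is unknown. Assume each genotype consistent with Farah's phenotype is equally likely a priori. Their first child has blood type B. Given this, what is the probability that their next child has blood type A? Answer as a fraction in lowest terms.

Possible genotypes: Farah ∈ {AA, AO}; Lorenzo ∈ {AB}.
Weight each parental genotype pair by prior × P(type-B child):
  AO × AB: posterior weight 1; P(next child type A) = 1/2.
Weighted sum = 1/2.

1/2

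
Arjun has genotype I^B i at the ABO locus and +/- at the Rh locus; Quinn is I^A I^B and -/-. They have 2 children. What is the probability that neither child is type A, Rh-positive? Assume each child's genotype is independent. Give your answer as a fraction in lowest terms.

ABO cross I^B i × I^A I^B → 1/4 A, 1/2 B, 1/4 AB.
Rh cross +/- × -/- → 1/2 Rh+, 1/2 Rh-; so P(type A, Rh-positive) = 1/4 × 1/2 = 1/8 per child.
P(not type A, Rh-positive) = 7/8 for one child; (7/8)^2 = 49/64.

49/64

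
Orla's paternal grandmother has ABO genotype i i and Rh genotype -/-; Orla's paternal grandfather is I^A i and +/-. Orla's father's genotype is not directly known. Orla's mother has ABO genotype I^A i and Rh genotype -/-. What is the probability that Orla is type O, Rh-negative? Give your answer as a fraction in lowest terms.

9/32

Orla's father's ABO genotype from i i × I^A i: 1/2 I^A i, 1/2 i i.
Crossing each possibility with the mother I^A i and summing P(type O): 1/2·1/4 + 1/2·1/2 = 3/8.
Similarly for Rh via the father's Rh distribution: P(Rh-) = 3/4.
Independent loci: 3/8 × 3/4 = 9/32.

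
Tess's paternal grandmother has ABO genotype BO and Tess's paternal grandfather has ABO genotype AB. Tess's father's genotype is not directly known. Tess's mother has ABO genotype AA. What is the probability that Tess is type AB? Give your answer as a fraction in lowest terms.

Tess's father's ABO genotype from BO × AB: 1/4 AB, 1/4 AO, 1/4 BB, 1/4 BO.
Crossing each possibility with the mother AA and summing P(type AB): 1/4·1/2 + 1/4·0 + 1/4·1 + 1/4·1/2 = 1/2.

1/2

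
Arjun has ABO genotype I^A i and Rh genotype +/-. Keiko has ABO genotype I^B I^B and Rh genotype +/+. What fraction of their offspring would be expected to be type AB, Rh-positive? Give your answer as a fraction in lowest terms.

ABO cross I^A i × I^B I^B → offspring phenotypes: 1/2 B, 1/2 AB.
Rh cross +/- × +/+ → 1 Rh+.
Independent loci: P(type AB, Rh-positive) = 1/2 × 1 = 1/2.

1/2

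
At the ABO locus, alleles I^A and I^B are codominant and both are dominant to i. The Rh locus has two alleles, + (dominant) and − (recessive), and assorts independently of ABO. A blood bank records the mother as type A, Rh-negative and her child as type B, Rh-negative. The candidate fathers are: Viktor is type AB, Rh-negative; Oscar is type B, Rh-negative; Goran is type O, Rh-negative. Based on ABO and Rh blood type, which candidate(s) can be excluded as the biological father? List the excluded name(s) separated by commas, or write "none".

A candidate is excluded only if no genotype consistent with his phenotype could produce a type B, Rh-negative child with a type A, Rh-negative mother.
Goran (type O, Rh-): no genotype consistent with that phenotype can produce a type-B Rh- child with a type-A mother.

Goran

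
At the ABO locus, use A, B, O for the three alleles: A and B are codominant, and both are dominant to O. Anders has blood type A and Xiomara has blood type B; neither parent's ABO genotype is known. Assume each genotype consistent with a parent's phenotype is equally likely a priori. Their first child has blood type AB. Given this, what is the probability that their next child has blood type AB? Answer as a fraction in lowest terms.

25/36

Possible genotypes: Anders ∈ {AA, AO}; Xiomara ∈ {BB, BO}.
Weight each parental genotype pair by prior × P(type-AB child):
  AA × BB: posterior weight 4/9; P(next child type AB) = 1.
  AA × BO: posterior weight 2/9; P(next child type AB) = 1/2.
  AO × BB: posterior weight 2/9; P(next child type AB) = 1/2.
  AO × BO: posterior weight 1/9; P(next child type AB) = 1/4.
Weighted sum = 25/36.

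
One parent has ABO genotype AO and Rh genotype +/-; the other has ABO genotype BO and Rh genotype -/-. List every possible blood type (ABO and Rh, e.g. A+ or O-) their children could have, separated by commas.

Gametes from AO × BO give offspring ABO genotypes AB, AO, BO, OO, i.e. phenotypes O, A, B, AB.
Rh cross +/- × -/- → phenotypes Rh+, Rh-.
Combining independently: O+, O-, A+, A-, B+, B-, AB+, AB-.

O+, O-, A+, A-, B+, B-, AB+, AB-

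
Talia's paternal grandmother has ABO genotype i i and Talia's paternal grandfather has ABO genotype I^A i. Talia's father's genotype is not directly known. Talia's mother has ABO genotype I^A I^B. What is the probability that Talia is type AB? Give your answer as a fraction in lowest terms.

1/8

Talia's father's ABO genotype from i i × I^A i: 1/2 I^A i, 1/2 i i.
Crossing each possibility with the mother I^A I^B and summing P(type AB): 1/2·1/4 + 1/2·0 = 1/8.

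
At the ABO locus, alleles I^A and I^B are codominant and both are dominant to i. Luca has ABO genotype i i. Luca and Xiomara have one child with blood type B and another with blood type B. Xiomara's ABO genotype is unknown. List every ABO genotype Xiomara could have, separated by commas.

I^A I^B, I^B I^B, I^B i

For each candidate genotype of Xiomara, check whether crossing it with i i can produce every observed child phenotype.
  I^A I^A → possible child types {A} ✗
  I^A I^B → possible child types {A, B} ✓
  I^A i → possible child types {O, A} ✗
  I^B I^B → possible child types {B} ✓
  I^B i → possible child types {O, B} ✓
  i i → possible child types {O} ✗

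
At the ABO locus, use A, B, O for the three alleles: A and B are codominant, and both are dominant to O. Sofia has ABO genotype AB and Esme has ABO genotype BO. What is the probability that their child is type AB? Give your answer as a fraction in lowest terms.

ABO cross AB × BO → offspring phenotypes: 1/4 A, 1/2 B, 1/4 AB.
So P(type AB) = 1/4.

1/4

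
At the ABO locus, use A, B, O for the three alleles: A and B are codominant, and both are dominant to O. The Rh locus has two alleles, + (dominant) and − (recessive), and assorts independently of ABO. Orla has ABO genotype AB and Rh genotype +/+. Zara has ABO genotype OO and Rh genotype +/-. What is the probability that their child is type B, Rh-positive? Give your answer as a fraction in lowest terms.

ABO cross AB × OO → offspring phenotypes: 1/2 A, 1/2 B.
Rh cross +/+ × +/- → 1 Rh+.
Independent loci: P(type B, Rh-positive) = 1/2 × 1 = 1/2.

1/2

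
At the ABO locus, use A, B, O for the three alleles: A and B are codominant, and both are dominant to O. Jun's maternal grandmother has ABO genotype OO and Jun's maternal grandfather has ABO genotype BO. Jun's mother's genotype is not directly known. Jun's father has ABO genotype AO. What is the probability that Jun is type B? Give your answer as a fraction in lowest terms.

1/8

Jun's mother's ABO genotype from OO × BO: 1/2 BO, 1/2 OO.
Crossing each possibility with the father AO and summing P(type B): 1/2·1/4 + 1/2·0 = 1/8.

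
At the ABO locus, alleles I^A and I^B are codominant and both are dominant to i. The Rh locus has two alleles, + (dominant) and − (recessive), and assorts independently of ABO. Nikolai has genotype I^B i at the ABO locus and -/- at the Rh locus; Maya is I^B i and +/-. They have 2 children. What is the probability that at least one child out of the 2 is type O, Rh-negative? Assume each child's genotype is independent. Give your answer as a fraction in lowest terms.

ABO cross I^B i × I^B i → 1/4 O, 3/4 B.
Rh cross -/- × +/- → 1/2 Rh+, 1/2 Rh-; so P(type O, Rh-negative) = 1/4 × 1/2 = 1/8 per child.
P(none) = (7/8)^2 = 49/64; P(at least one) = 1 − 49/64 = 15/64.

15/64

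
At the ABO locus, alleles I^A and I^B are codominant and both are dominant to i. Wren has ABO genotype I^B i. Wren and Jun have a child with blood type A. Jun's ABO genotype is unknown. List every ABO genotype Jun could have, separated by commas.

For each candidate genotype of Jun, check whether crossing it with I^B i can produce every observed child phenotype.
  I^A I^A → possible child types {A, AB} ✓
  I^A I^B → possible child types {A, B, AB} ✓
  I^A i → possible child types {O, A, B, AB} ✓
  I^B I^B → possible child types {B} ✗
  I^B i → possible child types {O, B} ✗
  i i → possible child types {O, B} ✗

I^A I^A, I^A I^B, I^A i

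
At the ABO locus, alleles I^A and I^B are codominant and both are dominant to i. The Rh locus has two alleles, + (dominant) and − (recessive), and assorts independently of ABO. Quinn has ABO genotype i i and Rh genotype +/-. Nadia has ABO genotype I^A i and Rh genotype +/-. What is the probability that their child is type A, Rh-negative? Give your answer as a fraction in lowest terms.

1/8

ABO cross i i × I^A i → offspring phenotypes: 1/2 O, 1/2 A.
Rh cross +/- × +/- → 3/4 Rh+, 1/4 Rh-.
Independent loci: P(type A, Rh-negative) = 1/2 × 1/4 = 1/8.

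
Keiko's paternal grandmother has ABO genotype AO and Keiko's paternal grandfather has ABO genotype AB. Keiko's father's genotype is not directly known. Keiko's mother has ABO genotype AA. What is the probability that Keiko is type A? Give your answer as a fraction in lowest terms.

3/4

Keiko's father's ABO genotype from AO × AB: 1/4 AA, 1/4 AB, 1/4 AO, 1/4 BO.
Crossing each possibility with the mother AA and summing P(type A): 1/4·1 + 1/4·1/2 + 1/4·1 + 1/4·1/2 = 3/4.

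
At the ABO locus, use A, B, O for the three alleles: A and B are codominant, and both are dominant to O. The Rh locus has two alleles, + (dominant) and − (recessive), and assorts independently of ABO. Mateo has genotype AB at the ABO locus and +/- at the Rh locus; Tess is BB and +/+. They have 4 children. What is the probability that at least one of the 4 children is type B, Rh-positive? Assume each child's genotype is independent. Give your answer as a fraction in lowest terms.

ABO cross AB × BB → 1/2 B, 1/2 AB.
Rh cross +/- × +/+ → 1 Rh+; so P(type B, Rh-positive) = 1/2 × 1 = 1/2 per child.
P(none) = (1/2)^4 = 1/16; P(at least one) = 1 − 1/16 = 15/16.

15/16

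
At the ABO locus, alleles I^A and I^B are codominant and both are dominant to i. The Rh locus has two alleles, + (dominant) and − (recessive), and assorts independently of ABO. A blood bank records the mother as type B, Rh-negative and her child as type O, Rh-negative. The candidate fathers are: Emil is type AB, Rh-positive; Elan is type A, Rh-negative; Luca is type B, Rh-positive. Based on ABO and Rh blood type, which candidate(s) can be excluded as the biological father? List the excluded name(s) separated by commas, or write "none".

Emil

A candidate is excluded only if no genotype consistent with his phenotype could produce a type O, Rh-negative child with a type B, Rh-negative mother.
Emil (type AB, Rh+): no genotype consistent with that phenotype can produce a type-O Rh- child with a type-B mother.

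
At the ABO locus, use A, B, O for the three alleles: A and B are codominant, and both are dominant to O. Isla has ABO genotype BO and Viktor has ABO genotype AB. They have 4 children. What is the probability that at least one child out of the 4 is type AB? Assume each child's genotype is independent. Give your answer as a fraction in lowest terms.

ABO cross BO × AB → 1/4 A, 1/2 B, 1/4 AB.
So P(type AB) = 1/4 per child.
P(none) = (3/4)^4 = 81/256; P(at least one) = 1 − 81/256 = 175/256.

175/256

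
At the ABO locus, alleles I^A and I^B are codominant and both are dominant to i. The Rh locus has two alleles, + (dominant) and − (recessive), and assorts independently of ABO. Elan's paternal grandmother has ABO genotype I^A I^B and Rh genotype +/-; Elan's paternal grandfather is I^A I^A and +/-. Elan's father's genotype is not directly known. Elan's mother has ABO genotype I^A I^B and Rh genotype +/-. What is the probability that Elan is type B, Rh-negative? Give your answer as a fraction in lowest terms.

1/32

Elan's father's ABO genotype from I^A I^B × I^A I^A: 1/2 I^A I^A, 1/2 I^A I^B.
Crossing each possibility with the mother I^A I^B and summing P(type B): 1/2·0 + 1/2·1/4 = 1/8.
Similarly for Rh via the father's Rh distribution: P(Rh-) = 1/4.
Independent loci: 1/8 × 1/4 = 1/32.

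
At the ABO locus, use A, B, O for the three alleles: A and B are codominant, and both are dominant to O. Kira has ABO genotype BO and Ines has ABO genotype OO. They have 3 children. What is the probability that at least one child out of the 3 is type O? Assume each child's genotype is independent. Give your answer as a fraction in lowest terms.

ABO cross BO × OO → 1/2 O, 1/2 B.
So P(type O) = 1/2 per child.
P(none) = (1/2)^3 = 1/8; P(at least one) = 1 − 1/8 = 7/8.

7/8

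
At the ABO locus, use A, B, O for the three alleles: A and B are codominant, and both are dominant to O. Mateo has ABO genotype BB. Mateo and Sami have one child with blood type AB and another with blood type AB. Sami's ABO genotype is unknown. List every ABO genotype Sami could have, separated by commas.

For each candidate genotype of Sami, check whether crossing it with BB can produce every observed child phenotype.
  AA → possible child types {AB} ✓
  AB → possible child types {B, AB} ✓
  AO → possible child types {B, AB} ✓
  BB → possible child types {B} ✗
  BO → possible child types {B} ✗
  OO → possible child types {B} ✗

AA, AB, AO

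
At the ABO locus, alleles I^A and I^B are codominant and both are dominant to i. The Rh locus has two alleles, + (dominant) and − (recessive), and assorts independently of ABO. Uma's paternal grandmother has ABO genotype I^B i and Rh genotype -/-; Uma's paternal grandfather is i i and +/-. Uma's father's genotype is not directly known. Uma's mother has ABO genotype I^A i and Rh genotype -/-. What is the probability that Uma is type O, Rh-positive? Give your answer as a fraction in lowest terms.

3/32

Uma's father's ABO genotype from I^B i × i i: 1/2 I^B i, 1/2 i i.
Crossing each possibility with the mother I^A i and summing P(type O): 1/2·1/4 + 1/2·1/2 = 3/8.
Similarly for Rh via the father's Rh distribution: P(Rh+) = 1/4.
Independent loci: 3/8 × 1/4 = 3/32.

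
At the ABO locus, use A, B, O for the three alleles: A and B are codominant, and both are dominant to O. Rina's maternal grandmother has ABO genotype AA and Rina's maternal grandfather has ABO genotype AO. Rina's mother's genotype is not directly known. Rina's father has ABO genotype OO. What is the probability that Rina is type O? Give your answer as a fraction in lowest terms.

Rina's mother's ABO genotype from AA × AO: 1/2 AA, 1/2 AO.
Crossing each possibility with the father OO and summing P(type O): 1/2·0 + 1/2·1/2 = 1/4.

1/4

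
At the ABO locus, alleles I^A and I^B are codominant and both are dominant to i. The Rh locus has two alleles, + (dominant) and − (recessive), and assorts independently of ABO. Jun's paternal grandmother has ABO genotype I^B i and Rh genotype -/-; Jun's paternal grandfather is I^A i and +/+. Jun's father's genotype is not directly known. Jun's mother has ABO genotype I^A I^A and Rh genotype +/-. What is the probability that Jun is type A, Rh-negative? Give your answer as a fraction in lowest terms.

Jun's father's ABO genotype from I^B i × I^A i: 1/4 I^A I^B, 1/4 I^A i, 1/4 I^B i, 1/4 i i.
Crossing each possibility with the mother I^A I^A and summing P(type A): 1/4·1/2 + 1/4·1 + 1/4·1/2 + 1/4·1 = 3/4.
Similarly for Rh via the father's Rh distribution: P(Rh-) = 1/4.
Independent loci: 3/4 × 1/4 = 3/16.

3/16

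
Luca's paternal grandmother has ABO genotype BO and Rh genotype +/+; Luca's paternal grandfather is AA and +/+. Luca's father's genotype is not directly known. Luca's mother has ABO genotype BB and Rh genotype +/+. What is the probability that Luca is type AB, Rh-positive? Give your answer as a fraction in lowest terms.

Luca's father's ABO genotype from BO × AA: 1/2 AB, 1/2 AO.
Crossing each possibility with the mother BB and summing P(type AB): 1/2·1/2 + 1/2·1/2 = 1/2.
Similarly for Rh via the father's Rh distribution: P(Rh+) = 1.
Independent loci: 1/2 × 1 = 1/2.

1/2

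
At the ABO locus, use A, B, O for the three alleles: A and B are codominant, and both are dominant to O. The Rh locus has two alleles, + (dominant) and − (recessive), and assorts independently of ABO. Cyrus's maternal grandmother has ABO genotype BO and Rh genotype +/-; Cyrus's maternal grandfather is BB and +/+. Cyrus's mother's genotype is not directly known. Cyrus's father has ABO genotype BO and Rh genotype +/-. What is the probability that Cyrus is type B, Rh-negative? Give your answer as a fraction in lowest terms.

7/64

Cyrus's mother's ABO genotype from BO × BB: 1/2 BB, 1/2 BO.
Crossing each possibility with the father BO and summing P(type B): 1/2·1 + 1/2·3/4 = 7/8.
Similarly for Rh via the mother's Rh distribution: P(Rh-) = 1/8.
Independent loci: 7/8 × 1/8 = 7/64.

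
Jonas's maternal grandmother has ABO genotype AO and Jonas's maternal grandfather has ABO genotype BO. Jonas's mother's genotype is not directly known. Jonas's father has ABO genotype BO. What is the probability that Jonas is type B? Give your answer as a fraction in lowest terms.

Jonas's mother's ABO genotype from AO × BO: 1/4 AB, 1/4 AO, 1/4 BO, 1/4 OO.
Crossing each possibility with the father BO and summing P(type B): 1/4·1/2 + 1/4·1/4 + 1/4·3/4 + 1/4·1/2 = 1/2.

1/2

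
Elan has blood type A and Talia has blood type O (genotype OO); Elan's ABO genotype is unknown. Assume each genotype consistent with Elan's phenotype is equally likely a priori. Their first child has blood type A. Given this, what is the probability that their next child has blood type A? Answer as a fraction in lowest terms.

5/6

Possible genotypes: Elan ∈ {AA, AO}; Talia ∈ {OO}.
Weight each parental genotype pair by prior × P(type-A child):
  AA × OO: posterior weight 2/3; P(next child type A) = 1.
  AO × OO: posterior weight 1/3; P(next child type A) = 1/2.
Weighted sum = 5/6.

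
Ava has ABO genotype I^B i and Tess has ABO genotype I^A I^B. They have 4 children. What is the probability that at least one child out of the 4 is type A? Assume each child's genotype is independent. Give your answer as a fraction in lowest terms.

175/256

ABO cross I^B i × I^A I^B → 1/4 A, 1/2 B, 1/4 AB.
So P(type A) = 1/4 per child.
P(none) = (3/4)^4 = 81/256; P(at least one) = 1 − 81/256 = 175/256.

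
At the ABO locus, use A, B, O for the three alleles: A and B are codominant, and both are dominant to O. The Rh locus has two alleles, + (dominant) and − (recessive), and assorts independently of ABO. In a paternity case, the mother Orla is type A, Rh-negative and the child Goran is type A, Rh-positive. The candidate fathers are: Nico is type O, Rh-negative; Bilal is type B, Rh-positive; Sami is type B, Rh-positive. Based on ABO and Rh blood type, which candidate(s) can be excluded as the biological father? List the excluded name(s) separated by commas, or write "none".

A candidate is excluded only if no genotype consistent with his phenotype could produce a type A, Rh-positive child with a type A, Rh-negative mother.
Nico (type O, Rh-): no genotype consistent with that phenotype can produce a type-A Rh+ child with a type-A mother.

Nico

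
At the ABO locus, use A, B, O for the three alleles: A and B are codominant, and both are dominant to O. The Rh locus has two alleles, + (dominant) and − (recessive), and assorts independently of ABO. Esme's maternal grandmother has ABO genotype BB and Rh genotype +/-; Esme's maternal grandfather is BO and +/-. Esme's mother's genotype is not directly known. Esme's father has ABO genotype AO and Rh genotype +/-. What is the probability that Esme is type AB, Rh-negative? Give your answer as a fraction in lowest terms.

3/32

Esme's mother's ABO genotype from BB × BO: 1/2 BB, 1/2 BO.
Crossing each possibility with the father AO and summing P(type AB): 1/2·1/2 + 1/2·1/4 = 3/8.
Similarly for Rh via the mother's Rh distribution: P(Rh-) = 1/4.
Independent loci: 3/8 × 1/4 = 3/32.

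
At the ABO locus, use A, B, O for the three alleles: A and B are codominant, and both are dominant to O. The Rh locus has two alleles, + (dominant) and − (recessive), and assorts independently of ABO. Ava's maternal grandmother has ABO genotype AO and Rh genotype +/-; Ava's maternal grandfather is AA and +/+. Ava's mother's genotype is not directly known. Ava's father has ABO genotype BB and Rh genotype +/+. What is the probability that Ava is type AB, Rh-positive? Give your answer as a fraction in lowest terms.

3/4

Ava's mother's ABO genotype from AO × AA: 1/2 AA, 1/2 AO.
Crossing each possibility with the father BB and summing P(type AB): 1/2·1 + 1/2·1/2 = 3/4.
Similarly for Rh via the mother's Rh distribution: P(Rh+) = 1.
Independent loci: 3/4 × 1 = 3/4.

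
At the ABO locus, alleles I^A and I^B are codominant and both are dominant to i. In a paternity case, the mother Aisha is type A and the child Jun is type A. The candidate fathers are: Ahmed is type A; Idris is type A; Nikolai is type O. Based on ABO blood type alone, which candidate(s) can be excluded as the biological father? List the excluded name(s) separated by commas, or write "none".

A candidate is excluded only if no genotype consistent with his phenotype could produce a type A child with a type A mother.
Every candidate has at least one consistent genotype combination, so none can be excluded.

none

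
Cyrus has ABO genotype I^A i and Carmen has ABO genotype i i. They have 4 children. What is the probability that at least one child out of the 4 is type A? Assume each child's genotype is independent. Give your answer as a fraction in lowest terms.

15/16

ABO cross I^A i × i i → 1/2 O, 1/2 A.
So P(type A) = 1/2 per child.
P(none) = (1/2)^4 = 1/16; P(at least one) = 1 − 1/16 = 15/16.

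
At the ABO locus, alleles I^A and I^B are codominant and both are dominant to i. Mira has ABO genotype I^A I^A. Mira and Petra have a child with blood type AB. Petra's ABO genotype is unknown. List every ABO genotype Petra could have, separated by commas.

I^A I^B, I^B I^B, I^B i

For each candidate genotype of Petra, check whether crossing it with I^A I^A can produce every observed child phenotype.
  I^A I^A → possible child types {A} ✗
  I^A I^B → possible child types {A, AB} ✓
  I^A i → possible child types {A} ✗
  I^B I^B → possible child types {AB} ✓
  I^B i → possible child types {A, AB} ✓
  i i → possible child types {A} ✗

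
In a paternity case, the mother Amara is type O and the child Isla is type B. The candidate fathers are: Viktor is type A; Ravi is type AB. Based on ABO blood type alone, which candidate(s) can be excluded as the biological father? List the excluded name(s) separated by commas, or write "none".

A candidate is excluded only if no genotype consistent with his phenotype could produce a type B child with a type O mother.
Viktor (type A): no genotype consistent with that phenotype can produce a type-B child with a type-O mother.

Viktor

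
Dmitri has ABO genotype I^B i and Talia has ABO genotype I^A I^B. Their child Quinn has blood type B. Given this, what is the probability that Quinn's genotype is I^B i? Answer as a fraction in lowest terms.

1/2

Cross I^B i × I^A I^B → 1/4 I^A I^B, 1/4 I^A i, 1/4 I^B I^B, 1/4 I^B i.
Type-B genotypes among offspring: I^B I^B (1/4), I^B i (1/4); total 1/2.
P(I^B i | type B) = (1/4) / (1/2) = 1/2.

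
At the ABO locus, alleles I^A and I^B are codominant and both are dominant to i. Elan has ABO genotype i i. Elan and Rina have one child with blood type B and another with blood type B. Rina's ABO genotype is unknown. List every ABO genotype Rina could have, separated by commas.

For each candidate genotype of Rina, check whether crossing it with i i can produce every observed child phenotype.
  I^A I^A → possible child types {A} ✗
  I^A I^B → possible child types {A, B} ✓
  I^A i → possible child types {O, A} ✗
  I^B I^B → possible child types {B} ✓
  I^B i → possible child types {O, B} ✓
  i i → possible child types {O} ✗

I^A I^B, I^B I^B, I^B i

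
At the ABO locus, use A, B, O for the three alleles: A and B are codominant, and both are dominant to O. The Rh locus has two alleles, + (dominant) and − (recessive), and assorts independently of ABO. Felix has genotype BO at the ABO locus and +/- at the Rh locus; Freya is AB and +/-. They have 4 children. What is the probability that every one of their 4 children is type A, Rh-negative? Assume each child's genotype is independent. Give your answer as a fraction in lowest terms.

ABO cross BO × AB → 1/4 A, 1/2 B, 1/4 AB.
Rh cross +/- × +/- → 3/4 Rh+, 1/4 Rh-; so P(type A, Rh-negative) = 1/4 × 1/4 = 1/16 per child.
All 4 independent: (1/16)^4 = 1/65536.

1/65536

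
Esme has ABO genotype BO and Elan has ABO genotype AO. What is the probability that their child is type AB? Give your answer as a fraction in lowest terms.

1/4

ABO cross BO × AO → offspring phenotypes: 1/4 O, 1/4 A, 1/4 B, 1/4 AB.
So P(type AB) = 1/4.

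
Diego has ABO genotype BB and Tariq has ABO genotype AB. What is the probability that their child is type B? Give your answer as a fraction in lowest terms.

1/2

ABO cross BB × AB → offspring phenotypes: 1/2 B, 1/2 AB.
So P(type B) = 1/2.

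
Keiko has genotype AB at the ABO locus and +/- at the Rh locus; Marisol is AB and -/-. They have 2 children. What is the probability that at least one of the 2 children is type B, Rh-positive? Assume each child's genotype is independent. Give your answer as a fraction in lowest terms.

15/64

ABO cross AB × AB → 1/4 A, 1/4 B, 1/2 AB.
Rh cross +/- × -/- → 1/2 Rh+, 1/2 Rh-; so P(type B, Rh-positive) = 1/4 × 1/2 = 1/8 per child.
P(none) = (7/8)^2 = 49/64; P(at least one) = 1 − 49/64 = 15/64.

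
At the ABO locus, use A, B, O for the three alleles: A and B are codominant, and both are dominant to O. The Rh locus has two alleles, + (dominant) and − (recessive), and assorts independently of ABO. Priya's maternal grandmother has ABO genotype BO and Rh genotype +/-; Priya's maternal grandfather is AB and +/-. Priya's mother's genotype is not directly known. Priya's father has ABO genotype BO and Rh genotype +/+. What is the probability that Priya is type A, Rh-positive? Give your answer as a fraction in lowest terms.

1/8

Priya's mother's ABO genotype from BO × AB: 1/4 AB, 1/4 AO, 1/4 BB, 1/4 BO.
Crossing each possibility with the father BO and summing P(type A): 1/4·1/4 + 1/4·1/4 + 1/4·0 + 1/4·0 = 1/8.
Similarly for Rh via the mother's Rh distribution: P(Rh+) = 1.
Independent loci: 1/8 × 1 = 1/8.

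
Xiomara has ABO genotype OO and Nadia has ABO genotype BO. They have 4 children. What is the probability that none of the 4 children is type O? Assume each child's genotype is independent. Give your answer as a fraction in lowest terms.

1/16

ABO cross OO × BO → 1/2 O, 1/2 B.
So P(type O) = 1/2 per child.
P(not type O) = 1/2 for one child; (1/2)^4 = 1/16.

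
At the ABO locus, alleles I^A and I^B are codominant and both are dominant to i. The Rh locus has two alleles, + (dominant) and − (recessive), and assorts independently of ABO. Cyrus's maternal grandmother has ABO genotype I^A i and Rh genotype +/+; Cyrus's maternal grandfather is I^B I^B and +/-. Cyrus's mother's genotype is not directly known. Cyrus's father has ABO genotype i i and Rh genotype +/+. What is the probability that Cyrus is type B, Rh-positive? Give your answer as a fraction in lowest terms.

1/2

Cyrus's mother's ABO genotype from I^A i × I^B I^B: 1/2 I^A I^B, 1/2 I^B i.
Crossing each possibility with the father i i and summing P(type B): 1/2·1/2 + 1/2·1/2 = 1/2.
Similarly for Rh via the mother's Rh distribution: P(Rh+) = 1.
Independent loci: 1/2 × 1 = 1/2.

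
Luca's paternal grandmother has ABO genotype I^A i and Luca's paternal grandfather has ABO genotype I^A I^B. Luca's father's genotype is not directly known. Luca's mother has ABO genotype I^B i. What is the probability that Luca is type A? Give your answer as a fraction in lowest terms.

Luca's father's ABO genotype from I^A i × I^A I^B: 1/4 I^A I^A, 1/4 I^A I^B, 1/4 I^A i, 1/4 I^B i.
Crossing each possibility with the mother I^B i and summing P(type A): 1/4·1/2 + 1/4·1/4 + 1/4·1/4 + 1/4·0 = 1/4.

1/4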